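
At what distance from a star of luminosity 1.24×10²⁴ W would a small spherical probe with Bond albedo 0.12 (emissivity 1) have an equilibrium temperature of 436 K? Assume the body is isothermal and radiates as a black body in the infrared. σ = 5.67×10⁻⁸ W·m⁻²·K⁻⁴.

d ≈ 3.26×10⁹ m

For an isothermal black-emitting sphere, (1−a)S·πr² = σ·4πr²·T⁴ ⇒ S = 4σT⁴/(1−a).
S = 4·5.67×10⁻⁸·(436)⁴/0.880 = 9313 W/m².
Flux falls as S = L/(4πd²), so d = √(L/(4πS)) = √(1.24×10²⁴/(4π·9313)).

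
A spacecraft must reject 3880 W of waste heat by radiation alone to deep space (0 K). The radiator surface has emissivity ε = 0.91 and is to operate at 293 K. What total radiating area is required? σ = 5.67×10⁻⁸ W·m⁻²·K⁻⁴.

A ≈ 10.2 m²

P = εσA T⁴ ⇒ A = P/(εσT⁴).
T⁴ = 7.370×10⁹ K⁴.
A = 3880/(0.91 × 5.67×10⁻⁸ × 7.370×10⁹).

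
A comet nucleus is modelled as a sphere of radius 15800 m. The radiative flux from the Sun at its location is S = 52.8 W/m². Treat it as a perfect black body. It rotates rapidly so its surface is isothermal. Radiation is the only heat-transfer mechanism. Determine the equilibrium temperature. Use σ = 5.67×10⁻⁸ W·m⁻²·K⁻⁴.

T ≈ 124 K

At equilibrium, absorbed power = emitted power.
Absorbing cross-section = πr² = 7.843×10⁸ m²; emitting surface = 4πr² = 3.137×10⁹ m² (ratio 4).
S·A_cross = εσ·A_surf·T⁴  ⇒  T⁴ = S/(4σ).
T⁴ = 1.00·52.8/(4·5.67×10⁻⁸) = 2.328×10⁸ K⁴.
T = (2.328×10⁸)^(1/4).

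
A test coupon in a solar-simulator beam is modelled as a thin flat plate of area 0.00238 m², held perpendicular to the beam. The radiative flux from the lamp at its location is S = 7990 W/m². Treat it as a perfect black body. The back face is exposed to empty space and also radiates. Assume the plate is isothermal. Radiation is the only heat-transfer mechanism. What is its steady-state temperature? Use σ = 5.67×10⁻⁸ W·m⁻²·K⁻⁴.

At equilibrium, absorbed power = emitted power.
Absorbing cross-section = A = 0.002380 m²; emitting surface = 2A = 0.004760 m² (ratio 2).
S·A_cross = εσ·A_surf·T⁴  ⇒  T⁴ = S/(2σ).
T⁴ = 1.00·7990/(2·5.67×10⁻⁸) = 7.046×10¹⁰ K⁴.
T = (7.046×10¹⁰)^(1/4).

T ≈ 515 K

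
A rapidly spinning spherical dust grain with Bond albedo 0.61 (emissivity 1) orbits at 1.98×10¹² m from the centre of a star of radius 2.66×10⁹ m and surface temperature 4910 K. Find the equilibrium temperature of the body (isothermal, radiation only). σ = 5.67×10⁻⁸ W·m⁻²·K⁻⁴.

The star's surface emits σT_*⁴; at distance d the flux is S = σT_*⁴(R_*/d)².
S = 5.67×10⁻⁸·(4910)⁴·(2.66×10⁹/1.98×10¹²)² = 59.48 W/m².
For an isothermal sphere T⁴ = (1−a)S/(4σ) = 1.023×10⁸ K⁴.

T ≈ 101 K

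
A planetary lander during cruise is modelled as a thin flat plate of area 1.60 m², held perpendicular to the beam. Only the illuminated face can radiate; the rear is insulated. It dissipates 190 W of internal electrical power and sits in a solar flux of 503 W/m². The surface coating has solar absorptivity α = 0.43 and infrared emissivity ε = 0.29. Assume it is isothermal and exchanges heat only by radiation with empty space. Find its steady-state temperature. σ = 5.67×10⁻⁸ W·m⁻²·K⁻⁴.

At steady state, absorbed solar power + internal power = radiated power.
Absorbed: α·S·A_cross = 0.43·503·1.600 = 346.1 W (cross-section A).
Total input = 346.1 + 190 = 536.1 W.
Radiated: εσ·A_surf·T⁴ with A_surf = A = 1.600 m².
T⁴ = 536.1/(0.29·5.67×10⁻⁸·1.600) = 2.038×10¹⁰ K⁴.

T ≈ 378 K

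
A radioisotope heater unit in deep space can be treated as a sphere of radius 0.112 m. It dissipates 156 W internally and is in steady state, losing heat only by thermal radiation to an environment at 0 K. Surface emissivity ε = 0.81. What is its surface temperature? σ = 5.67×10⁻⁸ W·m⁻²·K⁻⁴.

Steady state: internal power = radiated power, P = εσA T⁴.
Radiating area A = 4πr² = 0.1576 m².
T⁴ = P/(εσA) = 156/(0.81·5.67×10⁻⁸·0.1576) = 2.155×10¹⁰ K⁴.
T = (2.155×10¹⁰)^(1/4).

T ≈ 383 K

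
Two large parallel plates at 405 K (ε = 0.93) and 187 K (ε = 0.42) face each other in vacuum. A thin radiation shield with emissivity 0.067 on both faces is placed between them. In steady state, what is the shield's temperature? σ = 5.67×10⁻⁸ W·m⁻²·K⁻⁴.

T_s ≈ 348 K

In steady state the net flux on the hot side equals that on the cold side.
σ(T₁⁴−T_s⁴)/D₁ = σ(T_s⁴−T₂⁴)/D₂, with D₁ = 1/ε₁+1/ε_s−1 = 15.00, D₂ = 1/ε_s+1/ε₂−1 = 16.31.
Solve for T_s⁴: T_s⁴ = (D₂·T₁⁴ + D₁·T₂⁴)/(D₁+D₂) = 1.460×10¹⁰ K⁴.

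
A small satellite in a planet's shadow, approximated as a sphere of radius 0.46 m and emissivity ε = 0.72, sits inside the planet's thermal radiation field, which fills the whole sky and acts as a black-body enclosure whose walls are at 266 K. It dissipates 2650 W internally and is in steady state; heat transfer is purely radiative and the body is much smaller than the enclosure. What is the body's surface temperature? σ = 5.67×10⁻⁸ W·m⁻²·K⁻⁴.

For a small grey body in a large enclosure, net radiated power = εσA(T⁴ − T_w⁴).
Steady state: P = εσA(T⁴ − T_w⁴) with A = 4πr² = 2.659 m².
T⁴ = P/(εσA) + T_w⁴ = 2650/(0.72·5.67×10⁻⁸·2.659) + (266)⁴
    = 2.441×10¹⁰ + 5.006×10⁹ = 2.942×10¹⁰ K⁴.

T ≈ 414 K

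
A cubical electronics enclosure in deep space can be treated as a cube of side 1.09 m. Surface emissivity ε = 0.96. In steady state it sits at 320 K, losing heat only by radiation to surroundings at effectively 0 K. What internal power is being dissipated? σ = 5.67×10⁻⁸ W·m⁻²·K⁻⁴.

Steady state: P = εσA T⁴.
A = 6L² = 7.129 m²; T⁴ = (320)⁴ = 1.049×10¹⁰ K⁴.
P = 0.96 × 5.67×10⁻⁸ × 7.129 × 1.049×10¹⁰.

P ≈ 4070 W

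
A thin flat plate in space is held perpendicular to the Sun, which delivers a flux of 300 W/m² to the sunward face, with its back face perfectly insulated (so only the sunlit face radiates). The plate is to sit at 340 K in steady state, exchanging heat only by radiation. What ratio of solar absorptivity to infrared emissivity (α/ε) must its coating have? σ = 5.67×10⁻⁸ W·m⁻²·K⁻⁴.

Balance: αS·A = εσ·1A·T⁴ ⇒ α/ε = σT⁴/S.
α/ε = 5.67×10⁻⁸·(340)⁴/300 = 5.67×10⁻⁸·1.336×10¹⁰/300.

α/ε ≈ 2.53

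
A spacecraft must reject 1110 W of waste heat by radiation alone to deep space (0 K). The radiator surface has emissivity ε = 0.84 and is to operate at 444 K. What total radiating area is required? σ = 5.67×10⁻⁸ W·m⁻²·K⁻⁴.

P = εσA T⁴ ⇒ A = P/(εσT⁴).
T⁴ = 3.886×10¹⁰ K⁴.
A = 1110/(0.84 × 5.67×10⁻⁸ × 3.886×10¹⁰).

A ≈ 0.600 m²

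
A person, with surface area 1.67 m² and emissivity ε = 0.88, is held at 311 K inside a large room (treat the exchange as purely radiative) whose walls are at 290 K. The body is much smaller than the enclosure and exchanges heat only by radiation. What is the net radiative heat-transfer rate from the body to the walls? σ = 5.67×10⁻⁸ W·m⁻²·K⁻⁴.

For a small grey body in a large enclosure: P_net = εσA(T_body⁴ − T_wall⁴).
A = 1.67 m²; T_body⁴ − T_wall⁴ = 9.355×10⁹ − 7.073×10⁹ = 2.282×10⁹ K⁴.
|P_net| = 0.88·5.67×10⁻⁸·1.670·2.282×10⁹.

P_net ≈ 190 W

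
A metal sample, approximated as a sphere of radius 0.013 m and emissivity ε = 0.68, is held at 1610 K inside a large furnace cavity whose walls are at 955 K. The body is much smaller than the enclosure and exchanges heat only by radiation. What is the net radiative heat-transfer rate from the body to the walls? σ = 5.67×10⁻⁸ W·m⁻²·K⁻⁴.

For a small grey body in a large enclosure: P_net = εσA(T_body⁴ − T_wall⁴).
A = 4πr² = 0.002124 m²; T_body⁴ − T_wall⁴ = 6.719×10¹² − 8.318×10¹¹ = 5.887×10¹² K⁴.
|P_net| = 0.68·5.67×10⁻⁸·0.002124·5.887×10¹².

P_net ≈ 482 W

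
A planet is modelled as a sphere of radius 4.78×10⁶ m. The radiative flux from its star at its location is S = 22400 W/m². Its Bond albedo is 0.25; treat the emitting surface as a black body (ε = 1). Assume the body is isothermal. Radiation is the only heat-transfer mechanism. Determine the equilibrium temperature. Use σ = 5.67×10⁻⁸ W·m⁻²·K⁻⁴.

At equilibrium, absorbed power = emitted power.
Absorbing cross-section = πr² = 7.178×10¹³ m²; emitting surface = 4πr² = 2.871×10¹⁴ m² (ratio 4).
(1−a)S·A_cross = εσ·A_surf·T⁴  ⇒  T⁴ = (1−a)S/(4σ).
T⁴ = 0.750·22400/(4·5.67×10⁻⁸) = 7.407×10¹⁰ K⁴.
T = (7.407×10¹⁰)^(1/4).

T ≈ 522 K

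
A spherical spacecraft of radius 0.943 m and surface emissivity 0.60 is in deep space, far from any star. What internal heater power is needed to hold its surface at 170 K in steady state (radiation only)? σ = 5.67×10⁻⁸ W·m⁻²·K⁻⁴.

P ≈ 318 W

P = εσ·4πr²·T⁴.
4πr² = 11.17 m²; T⁴ = 8.352×10⁸ K⁴.
P = 0.60·5.67×10⁻⁸·11.17·8.352×10⁸.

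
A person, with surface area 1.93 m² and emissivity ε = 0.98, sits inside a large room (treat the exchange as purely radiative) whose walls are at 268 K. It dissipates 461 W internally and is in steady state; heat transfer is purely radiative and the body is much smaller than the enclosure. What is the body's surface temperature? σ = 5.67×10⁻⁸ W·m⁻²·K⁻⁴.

T ≈ 312 K

For a small grey body in a large enclosure, net radiated power = εσA(T⁴ − T_w⁴).
Steady state: P = εσA(T⁴ − T_w⁴) with A = 1.93 m².
T⁴ = P/(εσA) + T_w⁴ = 461/(0.98·5.67×10⁻⁸·1.930) + (268)⁴
    = 4.299×10⁹ + 5.159×10⁹ = 9.457×10⁹ K⁴.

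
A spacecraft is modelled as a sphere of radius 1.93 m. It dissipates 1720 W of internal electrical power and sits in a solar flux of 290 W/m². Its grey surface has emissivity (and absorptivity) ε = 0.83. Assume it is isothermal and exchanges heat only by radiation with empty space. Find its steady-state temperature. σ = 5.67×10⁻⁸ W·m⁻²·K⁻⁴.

T ≈ 213 K

At steady state, absorbed solar power + internal power = radiated power.
Absorbed: α·S·A_cross = 0.83·290·11.70 = 2817 W (cross-section πr²).
Total input = 2817 + 1720 = 4537 W.
Radiated: εσ·A_surf·T⁴ with A_surf = 4πr² = 46.81 m².
T⁴ = 4537/(0.83·5.67×10⁻⁸·46.81) = 2.059×10⁹ K⁴.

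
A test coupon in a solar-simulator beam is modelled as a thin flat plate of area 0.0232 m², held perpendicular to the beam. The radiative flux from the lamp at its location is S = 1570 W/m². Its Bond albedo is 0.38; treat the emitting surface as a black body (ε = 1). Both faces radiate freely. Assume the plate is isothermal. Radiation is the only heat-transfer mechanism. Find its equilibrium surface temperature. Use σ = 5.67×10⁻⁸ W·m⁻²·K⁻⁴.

T ≈ 304 K

At equilibrium, absorbed power = emitted power.
Absorbing cross-section = A = 0.02320 m²; emitting surface = 2A = 0.04640 m² (ratio 2).
(1−a)S·A_cross = εσ·A_surf·T⁴  ⇒  T⁴ = (1−a)S/(2σ).
T⁴ = 0.620·1570/(2·5.67×10⁻⁸) = 8.584×10⁹ K⁴.
T = (8.584×10⁹)^(1/4).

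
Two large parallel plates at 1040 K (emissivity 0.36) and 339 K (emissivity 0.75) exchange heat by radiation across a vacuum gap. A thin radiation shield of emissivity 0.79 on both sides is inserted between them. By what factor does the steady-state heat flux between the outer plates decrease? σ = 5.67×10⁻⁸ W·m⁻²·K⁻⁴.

Without shield: q₀ = σΔ(T⁴)/(1/ε₁+1/ε₂−1) with denominator 3.111.
With shield the two gaps are in series; the resistances add: (1/ε₁+1/ε_s−1)+(1/ε_s+1/ε₂−1) = 3.044+1.599 = 4.643.
Heat-flux ratio q₀/q = 4.643/3.111.

factor ≈ 1.49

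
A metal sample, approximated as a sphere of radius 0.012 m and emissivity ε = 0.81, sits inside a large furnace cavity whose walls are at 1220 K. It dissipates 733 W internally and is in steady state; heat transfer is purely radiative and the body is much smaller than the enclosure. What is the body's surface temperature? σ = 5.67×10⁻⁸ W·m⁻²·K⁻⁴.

For a small grey body in a large enclosure, net radiated power = εσA(T⁴ − T_w⁴).
Steady state: P = εσA(T⁴ − T_w⁴) with A = 4πr² = 0.001810 m².
T⁴ = P/(εσA) + T_w⁴ = 733/(0.81·5.67×10⁻⁸·0.001810) + (1220)⁴
    = 8.820×10¹² + 2.215×10¹² = 1.104×10¹³ K⁴.

T ≈ 1820 K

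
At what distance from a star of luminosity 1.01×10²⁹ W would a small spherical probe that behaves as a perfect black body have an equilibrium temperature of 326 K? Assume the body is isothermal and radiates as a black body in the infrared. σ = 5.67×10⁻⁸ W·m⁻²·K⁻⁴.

d ≈ 1.77×10¹² m

For an isothermal black-emitting sphere, (1−a)S·πr² = σ·4πr²·T⁴ ⇒ S = 4σT⁴/(1−a).
S = 4·5.67×10⁻⁸·(326)⁴/1.00 = 2562 W/m².
Flux falls as S = L/(4πd²), so d = √(L/(4πS)) = √(1.01×10²⁹/(4π·2562)).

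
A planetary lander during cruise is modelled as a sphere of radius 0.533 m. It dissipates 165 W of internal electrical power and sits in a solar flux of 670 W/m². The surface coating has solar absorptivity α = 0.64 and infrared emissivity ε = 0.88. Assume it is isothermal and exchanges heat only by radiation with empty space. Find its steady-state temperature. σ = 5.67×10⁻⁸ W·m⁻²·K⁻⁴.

T ≈ 235 K

At steady state, absorbed solar power + internal power = radiated power.
Absorbed: α·S·A_cross = 0.64·670·0.8925 = 382.7 W (cross-section πr²).
Total input = 382.7 + 165 = 547.7 W.
Radiated: εσ·A_surf·T⁴ with A_surf = 4πr² = 3.570 m².
T⁴ = 547.7/(0.88·5.67×10⁻⁸·3.570) = 3.075×10⁹ K⁴.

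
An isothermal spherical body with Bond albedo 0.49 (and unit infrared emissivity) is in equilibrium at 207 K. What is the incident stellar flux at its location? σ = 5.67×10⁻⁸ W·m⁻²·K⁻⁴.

(1−a)S·πr² = σ·4πr²·T⁴ ⇒ S = 4σT⁴/(1−a).
S = 4·5.67×10⁻⁸·1.836×10⁹/0.510.

S ≈ 816 W/m²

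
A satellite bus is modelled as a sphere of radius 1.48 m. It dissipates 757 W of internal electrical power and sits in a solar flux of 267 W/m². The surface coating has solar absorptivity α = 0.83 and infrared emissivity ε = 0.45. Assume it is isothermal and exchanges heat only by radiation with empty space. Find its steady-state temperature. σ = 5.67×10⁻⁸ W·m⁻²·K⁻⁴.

At steady state, absorbed solar power + internal power = radiated power.
Absorbed: α·S·A_cross = 0.83·267·6.881 = 1525 W (cross-section πr²).
Total input = 1525 + 757 = 2282 W.
Radiated: εσ·A_surf·T⁴ with A_surf = 4πr² = 27.53 m².
T⁴ = 2282/(0.45·5.67×10⁻⁸·27.53) = 3.249×10⁹ K⁴.

T ≈ 239 K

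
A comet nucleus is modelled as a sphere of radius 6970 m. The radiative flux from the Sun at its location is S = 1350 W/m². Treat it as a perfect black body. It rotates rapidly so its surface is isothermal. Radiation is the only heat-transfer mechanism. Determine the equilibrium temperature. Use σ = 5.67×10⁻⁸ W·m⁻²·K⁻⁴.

T ≈ 278 K

At equilibrium, absorbed power = emitted power.
Absorbing cross-section = πr² = 1.526×10⁸ m²; emitting surface = 4πr² = 6.105×10⁸ m² (ratio 4).
S·A_cross = εσ·A_surf·T⁴  ⇒  T⁴ = S/(4σ).
T⁴ = 1.00·1350/(4·5.67×10⁻⁸) = 5.952×10⁹ K⁴.
T = (5.952×10⁹)^(1/4).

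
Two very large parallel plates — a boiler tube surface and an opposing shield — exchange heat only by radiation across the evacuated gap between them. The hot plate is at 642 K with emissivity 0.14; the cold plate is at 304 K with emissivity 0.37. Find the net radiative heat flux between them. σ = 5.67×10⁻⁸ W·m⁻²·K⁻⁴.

q ≈ 1030 W/m²

For two infinite grey parallel plates, q = σ(T₁⁴ − T₂⁴)/(1/ε₁ + 1/ε₂ − 1).
T₁⁴ − T₂⁴ = 1.699×10¹¹ − 8.541×10⁹ = 1.613×10¹¹ K⁴.
1/ε₁ + 1/ε₂ − 1 = 7.143 + 2.703 − 1 = 8.846.
q = 5.67×10⁻⁸ × 1.613×10¹¹ / 8.846.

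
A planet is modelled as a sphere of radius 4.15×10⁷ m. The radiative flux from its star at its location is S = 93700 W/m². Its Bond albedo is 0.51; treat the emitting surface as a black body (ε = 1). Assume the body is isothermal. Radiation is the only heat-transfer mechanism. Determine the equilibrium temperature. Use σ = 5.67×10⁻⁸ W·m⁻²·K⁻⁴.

T ≈ 671 K

At equilibrium, absorbed power = emitted power.
Absorbing cross-section = πr² = 5.411×10¹⁵ m²; emitting surface = 4πr² = 2.164×10¹⁶ m² (ratio 4).
(1−a)S·A_cross = εσ·A_surf·T⁴  ⇒  T⁴ = (1−a)S/(4σ).
T⁴ = 0.490·93700/(4·5.67×10⁻⁸) = 2.024×10¹¹ K⁴.
T = (2.024×10¹¹)^(1/4).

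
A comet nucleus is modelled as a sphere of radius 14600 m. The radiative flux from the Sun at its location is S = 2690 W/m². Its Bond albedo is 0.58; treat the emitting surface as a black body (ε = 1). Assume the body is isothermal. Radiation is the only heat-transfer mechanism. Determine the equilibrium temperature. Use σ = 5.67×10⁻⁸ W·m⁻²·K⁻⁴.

At equilibrium, absorbed power = emitted power.
Absorbing cross-section = πr² = 6.697×10⁸ m²; emitting surface = 4πr² = 2.679×10⁹ m² (ratio 4).
(1−a)S·A_cross = εσ·A_surf·T⁴  ⇒  T⁴ = (1−a)S/(4σ).
T⁴ = 0.420·2690/(4·5.67×10⁻⁸) = 4.981×10⁹ K⁴.
T = (4.981×10⁹)^(1/4).

T ≈ 266 K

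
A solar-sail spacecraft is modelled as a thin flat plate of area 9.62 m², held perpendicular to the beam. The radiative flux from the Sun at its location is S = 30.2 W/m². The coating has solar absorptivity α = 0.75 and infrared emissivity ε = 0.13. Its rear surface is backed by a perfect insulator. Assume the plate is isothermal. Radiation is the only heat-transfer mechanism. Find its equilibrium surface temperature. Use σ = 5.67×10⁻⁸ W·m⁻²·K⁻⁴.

At equilibrium, absorbed power = emitted power.
Absorbing cross-section = A = 9.620 m²; emitting surface = A = 9.620 m² (ratio 1).
αS·A_cross = εσ·A_surf·T⁴  ⇒  T⁴ = αS/(ε·1σ).
T⁴ = 0.750·30.2/(0.13·1·5.67×10⁻⁸) = 3.073×10⁹ K⁴.
T = (3.073×10⁹)^(1/4).

T ≈ 235 K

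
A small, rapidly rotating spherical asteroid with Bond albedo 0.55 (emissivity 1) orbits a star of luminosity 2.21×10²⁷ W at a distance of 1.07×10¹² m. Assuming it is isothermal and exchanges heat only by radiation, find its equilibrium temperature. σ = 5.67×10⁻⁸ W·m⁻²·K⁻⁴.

T ≈ 132 K

First find the stellar flux at distance d: S = L/(4πd²) = 2.21×10²⁷/(4π·(1.07×10¹²)²) = 153.6 W/m².
For an isothermal sphere, absorbed (1−a)S·πr² = emitted σ·4πr²·T⁴, so T⁴ = (1−a)S/(4σ).
T⁴ = 0.450·153.6/(4·5.67×10⁻⁸) = 3.048×10⁸ K⁴.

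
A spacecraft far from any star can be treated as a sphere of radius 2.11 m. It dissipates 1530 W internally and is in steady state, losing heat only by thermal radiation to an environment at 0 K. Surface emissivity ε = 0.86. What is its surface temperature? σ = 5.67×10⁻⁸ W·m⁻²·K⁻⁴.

T ≈ 154 K

Steady state: internal power = radiated power, P = εσA T⁴.
Radiating area A = 4πr² = 55.95 m².
T⁴ = P/(εσA) = 1530/(0.86·5.67×10⁻⁸·55.95) = 5.608×10⁸ K⁴.
T = (5.608×10⁸)^(1/4).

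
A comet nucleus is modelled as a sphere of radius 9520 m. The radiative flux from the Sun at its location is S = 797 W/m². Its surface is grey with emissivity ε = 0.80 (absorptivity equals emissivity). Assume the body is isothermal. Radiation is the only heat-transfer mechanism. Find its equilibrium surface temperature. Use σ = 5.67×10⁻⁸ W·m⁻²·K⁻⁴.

T ≈ 243 K

At equilibrium, absorbed power = emitted power.
Absorbing cross-section = πr² = 2.847×10⁸ m²; emitting surface = 4πr² = 1.139×10⁹ m² (ratio 4).
εS·A_cross = εσ·A_surf·T⁴  ⇒  T⁴ = S/(4σ)   (ε cancels).
T⁴ = 797/(4·5.67×10⁻⁸) = 3.514×10⁹ K⁴.
T = (3.514×10⁹)^(1/4).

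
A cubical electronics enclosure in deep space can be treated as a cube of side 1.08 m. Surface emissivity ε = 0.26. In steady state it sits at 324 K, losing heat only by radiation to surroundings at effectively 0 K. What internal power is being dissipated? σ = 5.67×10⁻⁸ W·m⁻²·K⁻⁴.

P ≈ 1140 W

Steady state: P = εσA T⁴.
A = 6L² = 6.998 m²; T⁴ = (324)⁴ = 1.102×10¹⁰ K⁴.
P = 0.26 × 5.67×10⁻⁸ × 6.998 × 1.102×10¹⁰.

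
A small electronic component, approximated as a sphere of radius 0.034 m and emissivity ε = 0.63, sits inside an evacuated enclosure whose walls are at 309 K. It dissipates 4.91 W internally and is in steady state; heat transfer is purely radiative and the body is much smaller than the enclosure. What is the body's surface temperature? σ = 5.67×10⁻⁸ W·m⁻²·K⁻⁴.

T ≈ 369 K

For a small grey body in a large enclosure, net radiated power = εσA(T⁴ − T_w⁴).
Steady state: P = εσA(T⁴ − T_w⁴) with A = 4πr² = 0.01453 m².
T⁴ = P/(εσA) + T_w⁴ = 4.91/(0.63·5.67×10⁻⁸·0.01453) + (309)⁴
    = 9.462×10⁹ + 9.117×10⁹ = 1.858×10¹⁰ K⁴.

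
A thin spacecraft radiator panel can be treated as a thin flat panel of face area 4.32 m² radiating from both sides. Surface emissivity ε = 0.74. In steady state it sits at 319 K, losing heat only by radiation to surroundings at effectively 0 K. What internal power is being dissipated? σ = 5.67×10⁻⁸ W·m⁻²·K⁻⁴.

P ≈ 3750 W

Steady state: P = εσA T⁴.
A = 2·4.32 = 8.640 m²; T⁴ = (319)⁴ = 1.036×10¹⁰ K⁴.
P = 0.74 × 5.67×10⁻⁸ × 8.640 × 1.036×10¹⁰.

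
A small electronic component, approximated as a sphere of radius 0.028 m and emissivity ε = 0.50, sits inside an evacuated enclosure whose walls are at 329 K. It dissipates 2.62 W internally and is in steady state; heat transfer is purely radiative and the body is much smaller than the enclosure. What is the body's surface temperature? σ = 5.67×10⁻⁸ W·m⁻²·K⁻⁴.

For a small grey body in a large enclosure, net radiated power = εσA(T⁴ − T_w⁴).
Steady state: P = εσA(T⁴ − T_w⁴) with A = 4πr² = 0.009852 m².
T⁴ = P/(εσA) + T_w⁴ = 2.62/(0.50·5.67×10⁻⁸·0.009852) + (329)⁴
    = 9.380×10⁹ + 1.172×10¹⁰ = 2.110×10¹⁰ K⁴.

T ≈ 381 K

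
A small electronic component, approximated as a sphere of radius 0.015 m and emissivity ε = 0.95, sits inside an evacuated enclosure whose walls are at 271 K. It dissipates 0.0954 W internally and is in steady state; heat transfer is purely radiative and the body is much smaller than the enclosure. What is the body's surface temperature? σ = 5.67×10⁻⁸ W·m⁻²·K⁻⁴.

T ≈ 279 K

For a small grey body in a large enclosure, net radiated power = εσA(T⁴ − T_w⁴).
Steady state: P = εσA(T⁴ − T_w⁴) with A = 4πr² = 0.002827 m².
T⁴ = P/(εσA) + T_w⁴ = 0.0954/(0.95·5.67×10⁻⁸·0.002827) + (271)⁴
    = 6.264×10⁸ + 5.394×10⁹ = 6.020×10⁹ K⁴.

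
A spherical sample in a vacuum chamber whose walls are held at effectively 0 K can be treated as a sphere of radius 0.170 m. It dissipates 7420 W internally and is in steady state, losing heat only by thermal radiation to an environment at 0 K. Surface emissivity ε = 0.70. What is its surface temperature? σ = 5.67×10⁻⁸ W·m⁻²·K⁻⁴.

T ≈ 847 K

Steady state: internal power = radiated power, P = εσA T⁴.
Radiating area A = 4πr² = 0.3632 m².
T⁴ = P/(εσA) = 7420/(0.70·5.67×10⁻⁸·0.3632) = 5.148×10¹¹ K⁴.
T = (5.148×10¹¹)^(1/4).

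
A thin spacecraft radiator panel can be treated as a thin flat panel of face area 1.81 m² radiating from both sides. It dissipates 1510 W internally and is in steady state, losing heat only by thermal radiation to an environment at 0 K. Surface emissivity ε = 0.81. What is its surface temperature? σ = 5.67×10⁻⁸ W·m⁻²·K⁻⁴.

T ≈ 309 K

Steady state: internal power = radiated power, P = εσA T⁴.
Radiating area A = 2·1.81 = 3.620 m².
T⁴ = P/(εσA) = 1510/(0.81·5.67×10⁻⁸·3.620) = 9.082×10⁹ K⁴.
T = (9.082×10⁹)^(1/4).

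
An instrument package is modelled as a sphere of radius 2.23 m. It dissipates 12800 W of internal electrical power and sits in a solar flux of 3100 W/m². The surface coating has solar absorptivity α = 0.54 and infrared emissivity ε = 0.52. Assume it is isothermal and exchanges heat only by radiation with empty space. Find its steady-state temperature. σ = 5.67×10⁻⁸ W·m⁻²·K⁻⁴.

T ≈ 381 K

At steady state, absorbed solar power + internal power = radiated power.
Absorbed: α·S·A_cross = 0.54·3100·15.62 = 26150 W (cross-section πr²).
Total input = 26150 + 12800 = 38950 W.
Radiated: εσ·A_surf·T⁴ with A_surf = 4πr² = 62.49 m².
T⁴ = 38950/(0.52·5.67×10⁻⁸·62.49) = 2.114×10¹⁰ K⁴.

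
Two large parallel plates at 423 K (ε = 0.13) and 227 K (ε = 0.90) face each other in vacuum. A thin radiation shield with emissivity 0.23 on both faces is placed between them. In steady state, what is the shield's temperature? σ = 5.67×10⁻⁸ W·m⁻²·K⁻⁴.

In steady state the net flux on the hot side equals that on the cold side.
σ(T₁⁴−T_s⁴)/D₁ = σ(T_s⁴−T₂⁴)/D₂, with D₁ = 1/ε₁+1/ε_s−1 = 11.04, D₂ = 1/ε_s+1/ε₂−1 = 4.459.
Solve for T_s⁴: T_s⁴ = (D₂·T₁⁴ + D₁·T₂⁴)/(D₁+D₂) = 1.110×10¹⁰ K⁴.

T_s ≈ 325 K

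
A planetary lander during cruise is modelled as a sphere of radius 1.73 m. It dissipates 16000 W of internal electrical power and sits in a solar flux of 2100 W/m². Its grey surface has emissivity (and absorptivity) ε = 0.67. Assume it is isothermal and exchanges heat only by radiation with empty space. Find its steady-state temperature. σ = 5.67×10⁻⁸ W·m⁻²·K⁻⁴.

T ≈ 378 K

At steady state, absorbed solar power + internal power = radiated power.
Absorbed: α·S·A_cross = 0.67·2100·9.402 = 13230 W (cross-section πr²).
Total input = 13230 + 16000 = 29230 W.
Radiated: εσ·A_surf·T⁴ with A_surf = 4πr² = 37.61 m².
T⁴ = 29230/(0.67·5.67×10⁻⁸·37.61) = 2.046×10¹⁰ K⁴.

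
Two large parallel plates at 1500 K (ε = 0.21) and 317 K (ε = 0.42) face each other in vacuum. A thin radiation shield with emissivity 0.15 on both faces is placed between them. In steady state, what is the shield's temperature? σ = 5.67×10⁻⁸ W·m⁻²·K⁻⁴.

T_s ≈ 1220 K

In steady state the net flux on the hot side equals that on the cold side.
σ(T₁⁴−T_s⁴)/D₁ = σ(T_s⁴−T₂⁴)/D₂, with D₁ = 1/ε₁+1/ε_s−1 = 10.43, D₂ = 1/ε_s+1/ε₂−1 = 8.048.
Solve for T_s⁴: T_s⁴ = (D₂·T₁⁴ + D₁·T₂⁴)/(D₁+D₂) = 2.211×10¹² K⁴.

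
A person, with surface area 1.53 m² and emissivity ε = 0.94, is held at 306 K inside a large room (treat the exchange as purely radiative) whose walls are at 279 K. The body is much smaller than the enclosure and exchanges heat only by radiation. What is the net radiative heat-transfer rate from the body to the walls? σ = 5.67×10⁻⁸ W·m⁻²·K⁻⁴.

For a small grey body in a large enclosure: P_net = εσA(T_body⁴ − T_wall⁴).
A = 1.53 m²; T_body⁴ − T_wall⁴ = 8.768×10⁹ − 6.059×10⁹ = 2.708×10⁹ K⁴.
|P_net| = 0.94·5.67×10⁻⁸·1.530·2.708×10⁹.

P_net ≈ 221 W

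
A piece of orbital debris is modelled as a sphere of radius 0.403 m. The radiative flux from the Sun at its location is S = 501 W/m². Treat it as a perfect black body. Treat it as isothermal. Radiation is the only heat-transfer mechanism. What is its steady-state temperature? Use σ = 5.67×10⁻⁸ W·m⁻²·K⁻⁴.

T ≈ 217 K

At equilibrium, absorbed power = emitted power.
Absorbing cross-section = πr² = 0.5102 m²; emitting surface = 4πr² = 2.041 m² (ratio 4).
S·A_cross = εσ·A_surf·T⁴  ⇒  T⁴ = S/(4σ).
T⁴ = 1.00·501/(4·5.67×10⁻⁸) = 2.209×10⁹ K⁴.
T = (2.209×10⁹)^(1/4).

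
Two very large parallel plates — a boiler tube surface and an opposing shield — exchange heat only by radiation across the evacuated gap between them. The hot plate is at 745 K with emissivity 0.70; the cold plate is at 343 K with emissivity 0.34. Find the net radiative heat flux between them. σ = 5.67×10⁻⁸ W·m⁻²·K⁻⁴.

q ≈ 4950 W/m²

For two infinite grey parallel plates, q = σ(T₁⁴ − T₂⁴)/(1/ε₁ + 1/ε₂ − 1).
T₁⁴ − T₂⁴ = 3.081×10¹¹ − 1.384×10¹⁰ = 2.942×10¹¹ K⁴.
1/ε₁ + 1/ε₂ − 1 = 1.429 + 2.941 − 1 = 3.370.
q = 5.67×10⁻⁸ × 2.942×10¹¹ / 3.370.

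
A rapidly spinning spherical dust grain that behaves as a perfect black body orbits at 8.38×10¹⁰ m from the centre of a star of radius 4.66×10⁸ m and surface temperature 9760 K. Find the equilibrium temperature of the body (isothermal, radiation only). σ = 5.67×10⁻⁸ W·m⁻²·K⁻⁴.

The star's surface emits σT_*⁴; at distance d the flux is S = σT_*⁴(R_*/d)².
S = 5.67×10⁻⁸·(9760)⁴·(4.66×10⁸/8.38×10¹⁰)² = 15910 W/m².
For an isothermal sphere T⁴ = (1−a)S/(4σ) = 7.015×10¹⁰ K⁴.

T ≈ 515 K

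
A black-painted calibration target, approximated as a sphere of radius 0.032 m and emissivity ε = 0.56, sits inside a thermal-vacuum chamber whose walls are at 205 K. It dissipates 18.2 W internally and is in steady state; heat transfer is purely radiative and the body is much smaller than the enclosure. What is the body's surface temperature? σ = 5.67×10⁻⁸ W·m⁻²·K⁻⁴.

For a small grey body in a large enclosure, net radiated power = εσA(T⁴ − T_w⁴).
Steady state: P = εσA(T⁴ − T_w⁴) with A = 4πr² = 0.01287 m².
T⁴ = P/(εσA) + T_w⁴ = 18.2/(0.56·5.67×10⁻⁸·0.01287) + (205)⁴
    = 4.454×10¹⁰ + 1.766×10⁹ = 4.631×10¹⁰ K⁴.

T ≈ 464 K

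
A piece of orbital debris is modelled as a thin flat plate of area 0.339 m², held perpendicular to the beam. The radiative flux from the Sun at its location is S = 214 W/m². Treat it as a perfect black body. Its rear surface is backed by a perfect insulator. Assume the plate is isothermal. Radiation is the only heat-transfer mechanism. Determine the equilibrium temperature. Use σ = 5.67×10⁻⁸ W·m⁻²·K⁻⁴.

At equilibrium, absorbed power = emitted power.
Absorbing cross-section = A = 0.3390 m²; emitting surface = A = 0.3390 m² (ratio 1).
S·A_cross = εσ·A_surf·T⁴  ⇒  T⁴ = S/(1σ).
T⁴ = 1.00·214/(1·5.67×10⁻⁸) = 3.774×10⁹ K⁴.
T = (3.774×10⁹)^(1/4).

T ≈ 248 K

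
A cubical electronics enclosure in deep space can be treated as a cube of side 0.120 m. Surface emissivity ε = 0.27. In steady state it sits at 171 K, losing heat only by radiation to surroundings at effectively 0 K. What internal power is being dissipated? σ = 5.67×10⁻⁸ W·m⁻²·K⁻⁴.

P ≈ 1.13 W

Steady state: P = εσA T⁴.
A = 6L² = 0.08640 m²; T⁴ = (171)⁴ = 8.550×10⁸ K⁴.
P = 0.27 × 5.67×10⁻⁸ × 0.08640 × 8.550×10⁸.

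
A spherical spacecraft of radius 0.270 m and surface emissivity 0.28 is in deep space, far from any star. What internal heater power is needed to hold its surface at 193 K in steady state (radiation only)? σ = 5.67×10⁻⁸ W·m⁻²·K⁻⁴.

P ≈ 20.2 W

P = εσ·4πr²·T⁴.
4πr² = 0.9161 m²; T⁴ = 1.387×10⁹ K⁴.
P = 0.28·5.67×10⁻⁸·0.9161·1.387×10⁹.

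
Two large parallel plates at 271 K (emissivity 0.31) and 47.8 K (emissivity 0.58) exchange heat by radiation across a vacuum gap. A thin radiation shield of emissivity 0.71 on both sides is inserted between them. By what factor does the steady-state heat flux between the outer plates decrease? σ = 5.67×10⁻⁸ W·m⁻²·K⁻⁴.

factor ≈ 1.46

Without shield: q₀ = σΔ(T⁴)/(1/ε₁+1/ε₂−1) with denominator 3.950.
With shield the two gaps are in series; the resistances add: (1/ε₁+1/ε_s−1)+(1/ε_s+1/ε₂−1) = 3.634+2.133 = 5.767.
Heat-flux ratio q₀/q = 5.767/3.950.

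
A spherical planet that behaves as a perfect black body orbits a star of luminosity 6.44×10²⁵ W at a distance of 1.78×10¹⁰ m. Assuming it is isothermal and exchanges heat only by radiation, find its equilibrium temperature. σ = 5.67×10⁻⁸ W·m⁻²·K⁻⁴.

T ≈ 517 K

First find the stellar flux at distance d: S = L/(4πd²) = 6.44×10²⁵/(4π·(1.78×10¹⁰)²) = 16170 W/m².
For an isothermal sphere, absorbed (1−a)S·πr² = emitted σ·4πr²·T⁴, so T⁴ = (1−a)S/(4σ).
T⁴ = 1.00·16170/(4·5.67×10⁻⁸) = 7.132×10¹⁰ K⁴.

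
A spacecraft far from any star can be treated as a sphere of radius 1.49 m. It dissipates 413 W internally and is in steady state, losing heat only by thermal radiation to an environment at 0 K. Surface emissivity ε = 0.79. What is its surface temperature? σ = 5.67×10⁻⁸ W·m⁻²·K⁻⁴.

T ≈ 135 K

Steady state: internal power = radiated power, P = εσA T⁴.
Radiating area A = 4πr² = 27.90 m².
T⁴ = P/(εσA) = 413/(0.79·5.67×10⁻⁸·27.90) = 3.305×10⁸ K⁴.
T = (3.305×10⁸)^(1/4).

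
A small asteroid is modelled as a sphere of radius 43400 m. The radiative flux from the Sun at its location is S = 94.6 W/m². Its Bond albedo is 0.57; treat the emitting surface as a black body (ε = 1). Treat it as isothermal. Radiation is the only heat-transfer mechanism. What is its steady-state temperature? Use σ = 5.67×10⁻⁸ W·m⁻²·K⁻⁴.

T ≈ 116 K

At equilibrium, absorbed power = emitted power.
Absorbing cross-section = πr² = 5.917×10⁹ m²; emitting surface = 4πr² = 2.367×10¹⁰ m² (ratio 4).
(1−a)S·A_cross = εσ·A_surf·T⁴  ⇒  T⁴ = (1−a)S/(4σ).
T⁴ = 0.430·94.6/(4·5.67×10⁻⁸) = 1.794×10⁸ K⁴.
T = (1.794×10⁸)^(1/4).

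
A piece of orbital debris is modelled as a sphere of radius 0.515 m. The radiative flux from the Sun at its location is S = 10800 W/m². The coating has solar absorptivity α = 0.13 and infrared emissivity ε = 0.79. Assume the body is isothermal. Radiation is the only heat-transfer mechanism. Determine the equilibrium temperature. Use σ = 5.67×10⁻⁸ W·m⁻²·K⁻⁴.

At equilibrium, absorbed power = emitted power.
Absorbing cross-section = πr² = 0.8332 m²; emitting surface = 4πr² = 3.333 m² (ratio 4).
αS·A_cross = εσ·A_surf·T⁴  ⇒  T⁴ = αS/(ε·4σ).
T⁴ = 0.130·10800/(0.79·4·5.67×10⁻⁸) = 7.836×10⁹ K⁴.
T = (7.836×10⁹)^(1/4).

T ≈ 298 K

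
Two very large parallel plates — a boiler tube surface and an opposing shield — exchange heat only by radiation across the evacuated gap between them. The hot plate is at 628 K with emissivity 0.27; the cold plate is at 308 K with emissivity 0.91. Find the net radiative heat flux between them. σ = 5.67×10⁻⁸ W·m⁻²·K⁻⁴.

q ≈ 2190 W/m²

For two infinite grey parallel plates, q = σ(T₁⁴ − T₂⁴)/(1/ε₁ + 1/ε₂ − 1).
T₁⁴ − T₂⁴ = 1.555×10¹¹ − 8.999×10⁹ = 1.465×10¹¹ K⁴.
1/ε₁ + 1/ε₂ − 1 = 3.704 + 1.099 − 1 = 3.803.
q = 5.67×10⁻⁸ × 1.465×10¹¹ / 3.803.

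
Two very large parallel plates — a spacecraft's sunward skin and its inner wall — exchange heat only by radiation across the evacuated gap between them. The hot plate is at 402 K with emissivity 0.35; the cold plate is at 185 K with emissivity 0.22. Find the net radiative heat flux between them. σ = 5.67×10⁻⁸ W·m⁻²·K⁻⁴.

For two infinite grey parallel plates, q = σ(T₁⁴ − T₂⁴)/(1/ε₁ + 1/ε₂ − 1).
T₁⁴ − T₂⁴ = 2.612×10¹⁰ − 1.171×10⁹ = 2.494×10¹⁰ K⁴.
1/ε₁ + 1/ε₂ − 1 = 2.857 + 4.545 − 1 = 6.403.
q = 5.67×10⁻⁸ × 2.494×10¹⁰ / 6.403.

q ≈ 221 W/m²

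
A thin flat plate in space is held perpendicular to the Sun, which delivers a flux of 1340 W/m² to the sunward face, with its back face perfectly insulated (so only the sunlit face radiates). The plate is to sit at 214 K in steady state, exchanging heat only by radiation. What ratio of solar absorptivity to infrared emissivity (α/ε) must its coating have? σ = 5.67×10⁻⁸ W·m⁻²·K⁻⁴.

Balance: αS·A = εσ·1A·T⁴ ⇒ α/ε = σT⁴/S.
α/ε = 5.67×10⁻⁸·(214)⁴/1340 = 5.67×10⁻⁸·2.097×10⁹/1340.

α/ε ≈ 0.0887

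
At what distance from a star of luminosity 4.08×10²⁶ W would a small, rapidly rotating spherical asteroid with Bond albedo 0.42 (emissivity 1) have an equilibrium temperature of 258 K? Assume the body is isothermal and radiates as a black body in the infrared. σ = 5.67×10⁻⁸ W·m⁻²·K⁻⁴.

d ≈ 1.37×10¹¹ m

For an isothermal black-emitting sphere, (1−a)S·πr² = σ·4πr²·T⁴ ⇒ S = 4σT⁴/(1−a).
S = 4·5.67×10⁻⁸·(258)⁴/0.580 = 1733 W/m².
Flux falls as S = L/(4πd²), so d = √(L/(4πS)) = √(4.08×10²⁶/(4π·1733)).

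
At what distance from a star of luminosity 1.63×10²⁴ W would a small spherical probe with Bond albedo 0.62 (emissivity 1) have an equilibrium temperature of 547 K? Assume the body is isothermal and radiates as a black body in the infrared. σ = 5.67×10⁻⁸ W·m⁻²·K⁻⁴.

d ≈ 1.56×10⁹ m

For an isothermal black-emitting sphere, (1−a)S·πr² = σ·4πr²·T⁴ ⇒ S = 4σT⁴/(1−a).
S = 4·5.67×10⁻⁸·(547)⁴/0.380 = 53430 W/m².
Flux falls as S = L/(4πd²), so d = √(L/(4πS)) = √(1.63×10²⁴/(4π·53430)).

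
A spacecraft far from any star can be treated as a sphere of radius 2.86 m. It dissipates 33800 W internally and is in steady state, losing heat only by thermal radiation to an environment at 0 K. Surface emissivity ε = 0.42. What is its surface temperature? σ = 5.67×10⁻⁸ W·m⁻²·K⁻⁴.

T ≈ 343 K

Steady state: internal power = radiated power, P = εσA T⁴.
Radiating area A = 4πr² = 102.8 m².
T⁴ = P/(εσA) = 33800/(0.42·5.67×10⁻⁸·102.8) = 1.381×10¹⁰ K⁴.
T = (1.381×10¹⁰)^(1/4).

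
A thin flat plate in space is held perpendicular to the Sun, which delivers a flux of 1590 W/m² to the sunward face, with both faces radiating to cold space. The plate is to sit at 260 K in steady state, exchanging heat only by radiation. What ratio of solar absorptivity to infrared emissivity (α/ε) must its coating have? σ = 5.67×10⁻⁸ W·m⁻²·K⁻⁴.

α/ε ≈ 0.326

Balance: αS·A = εσ·2A·T⁴ ⇒ α/ε = 2σT⁴/S.
α/ε = 2·5.67×10⁻⁸·(260)⁴/1590 = 2·5.67×10⁻⁸·4.570×10⁹/1590.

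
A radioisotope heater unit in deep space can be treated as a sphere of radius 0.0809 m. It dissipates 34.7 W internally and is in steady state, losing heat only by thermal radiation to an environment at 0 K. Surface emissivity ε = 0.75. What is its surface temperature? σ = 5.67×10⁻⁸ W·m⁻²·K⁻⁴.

T ≈ 316 K

Steady state: internal power = radiated power, P = εσA T⁴.
Radiating area A = 4πr² = 0.08224 m².
T⁴ = P/(εσA) = 34.7/(0.75·5.67×10⁻⁸·0.08224) = 9.922×10⁹ K⁴.
T = (9.922×10⁹)^(1/4).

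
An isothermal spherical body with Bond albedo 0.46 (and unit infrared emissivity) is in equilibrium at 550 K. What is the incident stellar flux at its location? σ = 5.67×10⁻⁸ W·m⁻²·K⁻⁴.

S ≈ 38400 W/m²

(1−a)S·πr² = σ·4πr²·T⁴ ⇒ S = 4σT⁴/(1−a).
S = 4·5.67×10⁻⁸·9.151×10¹⁰/0.540.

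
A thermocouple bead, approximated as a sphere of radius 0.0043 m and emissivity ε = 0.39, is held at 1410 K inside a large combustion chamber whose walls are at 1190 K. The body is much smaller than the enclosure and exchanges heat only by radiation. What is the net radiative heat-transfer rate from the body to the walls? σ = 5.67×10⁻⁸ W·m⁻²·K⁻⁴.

For a small grey body in a large enclosure: P_net = εσA(T_body⁴ − T_wall⁴).
A = 4πr² = 2.324×10⁻⁴ m²; T_body⁴ − T_wall⁴ = 3.953×10¹² − 2.005×10¹² = 1.947×10¹² K⁴.
|P_net| = 0.39·5.67×10⁻⁸·2.324×10⁻⁴·1.947×10¹².

P_net ≈ 10.0 W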